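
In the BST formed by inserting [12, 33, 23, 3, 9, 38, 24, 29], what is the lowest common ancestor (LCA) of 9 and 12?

Tree insertion order: [12, 33, 23, 3, 9, 38, 24, 29]
Tree (level-order array): [12, 3, 33, None, 9, 23, 38, None, None, None, 24, None, None, None, 29]
In a BST, the LCA of p=9, q=12 is the first node v on the
root-to-leaf path with p <= v <= q (go left if both < v, right if both > v).
Walk from root:
  at 12: 9 <= 12 <= 12, this is the LCA
LCA = 12


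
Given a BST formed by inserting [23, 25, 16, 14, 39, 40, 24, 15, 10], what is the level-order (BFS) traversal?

Tree insertion order: [23, 25, 16, 14, 39, 40, 24, 15, 10]
Tree (level-order array): [23, 16, 25, 14, None, 24, 39, 10, 15, None, None, None, 40]
BFS from the root, enqueuing left then right child of each popped node:
  queue [23] -> pop 23, enqueue [16, 25], visited so far: [23]
  queue [16, 25] -> pop 16, enqueue [14], visited so far: [23, 16]
  queue [25, 14] -> pop 25, enqueue [24, 39], visited so far: [23, 16, 25]
  queue [14, 24, 39] -> pop 14, enqueue [10, 15], visited so far: [23, 16, 25, 14]
  queue [24, 39, 10, 15] -> pop 24, enqueue [none], visited so far: [23, 16, 25, 14, 24]
  queue [39, 10, 15] -> pop 39, enqueue [40], visited so far: [23, 16, 25, 14, 24, 39]
  queue [10, 15, 40] -> pop 10, enqueue [none], visited so far: [23, 16, 25, 14, 24, 39, 10]
  queue [15, 40] -> pop 15, enqueue [none], visited so far: [23, 16, 25, 14, 24, 39, 10, 15]
  queue [40] -> pop 40, enqueue [none], visited so far: [23, 16, 25, 14, 24, 39, 10, 15, 40]
Result: [23, 16, 25, 14, 24, 39, 10, 15, 40]


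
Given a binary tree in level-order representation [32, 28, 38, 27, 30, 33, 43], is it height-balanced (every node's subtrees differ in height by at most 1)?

Tree (level-order array): [32, 28, 38, 27, 30, 33, 43]
Definition: a tree is height-balanced if, at every node, |h(left) - h(right)| <= 1 (empty subtree has height -1).
Bottom-up per-node check:
  node 27: h_left=-1, h_right=-1, diff=0 [OK], height=0
  node 30: h_left=-1, h_right=-1, diff=0 [OK], height=0
  node 28: h_left=0, h_right=0, diff=0 [OK], height=1
  node 33: h_left=-1, h_right=-1, diff=0 [OK], height=0
  node 43: h_left=-1, h_right=-1, diff=0 [OK], height=0
  node 38: h_left=0, h_right=0, diff=0 [OK], height=1
  node 32: h_left=1, h_right=1, diff=0 [OK], height=2
All nodes satisfy the balance condition.
Result: Balanced


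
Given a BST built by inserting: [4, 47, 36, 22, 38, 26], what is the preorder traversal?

Tree insertion order: [4, 47, 36, 22, 38, 26]
Tree (level-order array): [4, None, 47, 36, None, 22, 38, None, 26]
Preorder traversal: [4, 47, 36, 22, 26, 38]


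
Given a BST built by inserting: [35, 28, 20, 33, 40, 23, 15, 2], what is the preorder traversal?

Tree insertion order: [35, 28, 20, 33, 40, 23, 15, 2]
Tree (level-order array): [35, 28, 40, 20, 33, None, None, 15, 23, None, None, 2]
Preorder traversal: [35, 28, 20, 15, 2, 23, 33, 40]


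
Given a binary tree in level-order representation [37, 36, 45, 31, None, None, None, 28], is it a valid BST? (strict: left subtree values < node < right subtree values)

Level-order array: [37, 36, 45, 31, None, None, None, 28]
Validate using subtree bounds (lo, hi): at each node, require lo < value < hi,
then recurse left with hi=value and right with lo=value.
Preorder trace (stopping at first violation):
  at node 37 with bounds (-inf, +inf): OK
  at node 36 with bounds (-inf, 37): OK
  at node 31 with bounds (-inf, 36): OK
  at node 28 with bounds (-inf, 31): OK
  at node 45 with bounds (37, +inf): OK
No violation found at any node.
Result: Valid BST


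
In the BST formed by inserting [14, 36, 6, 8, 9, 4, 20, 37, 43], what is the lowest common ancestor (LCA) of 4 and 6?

Tree insertion order: [14, 36, 6, 8, 9, 4, 20, 37, 43]
Tree (level-order array): [14, 6, 36, 4, 8, 20, 37, None, None, None, 9, None, None, None, 43]
In a BST, the LCA of p=4, q=6 is the first node v on the
root-to-leaf path with p <= v <= q (go left if both < v, right if both > v).
Walk from root:
  at 14: both 4 and 6 < 14, go left
  at 6: 4 <= 6 <= 6, this is the LCA
LCA = 6


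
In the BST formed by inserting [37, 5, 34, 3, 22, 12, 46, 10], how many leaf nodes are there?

Tree built from: [37, 5, 34, 3, 22, 12, 46, 10]
Tree (level-order array): [37, 5, 46, 3, 34, None, None, None, None, 22, None, 12, None, 10]
Rule: A leaf has 0 children.
Per-node child counts:
  node 37: 2 child(ren)
  node 5: 2 child(ren)
  node 3: 0 child(ren)
  node 34: 1 child(ren)
  node 22: 1 child(ren)
  node 12: 1 child(ren)
  node 10: 0 child(ren)
  node 46: 0 child(ren)
Matching nodes: [3, 10, 46]
Count of leaf nodes: 3


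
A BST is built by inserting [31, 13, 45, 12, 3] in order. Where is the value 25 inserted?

Starting tree (level order): [31, 13, 45, 12, None, None, None, 3]
Insertion path: 31 -> 13
Result: insert 25 as right child of 13
Final tree (level order): [31, 13, 45, 12, 25, None, None, 3]


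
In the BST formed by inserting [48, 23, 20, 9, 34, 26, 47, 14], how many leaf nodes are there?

Tree built from: [48, 23, 20, 9, 34, 26, 47, 14]
Tree (level-order array): [48, 23, None, 20, 34, 9, None, 26, 47, None, 14]
Rule: A leaf has 0 children.
Per-node child counts:
  node 48: 1 child(ren)
  node 23: 2 child(ren)
  node 20: 1 child(ren)
  node 9: 1 child(ren)
  node 14: 0 child(ren)
  node 34: 2 child(ren)
  node 26: 0 child(ren)
  node 47: 0 child(ren)
Matching nodes: [14, 26, 47]
Count of leaf nodes: 3


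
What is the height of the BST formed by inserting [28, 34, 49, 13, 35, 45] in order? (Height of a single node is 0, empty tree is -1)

Insertion order: [28, 34, 49, 13, 35, 45]
Tree (level-order array): [28, 13, 34, None, None, None, 49, 35, None, None, 45]
Compute height bottom-up (empty subtree = -1):
  height(13) = 1 + max(-1, -1) = 0
  height(45) = 1 + max(-1, -1) = 0
  height(35) = 1 + max(-1, 0) = 1
  height(49) = 1 + max(1, -1) = 2
  height(34) = 1 + max(-1, 2) = 3
  height(28) = 1 + max(0, 3) = 4
Height = 4


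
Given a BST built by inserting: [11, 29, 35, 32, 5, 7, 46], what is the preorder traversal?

Tree insertion order: [11, 29, 35, 32, 5, 7, 46]
Tree (level-order array): [11, 5, 29, None, 7, None, 35, None, None, 32, 46]
Preorder traversal: [11, 5, 7, 29, 35, 32, 46]


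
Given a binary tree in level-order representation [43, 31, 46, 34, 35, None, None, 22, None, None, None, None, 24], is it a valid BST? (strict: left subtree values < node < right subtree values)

Level-order array: [43, 31, 46, 34, 35, None, None, 22, None, None, None, None, 24]
Validate using subtree bounds (lo, hi): at each node, require lo < value < hi,
then recurse left with hi=value and right with lo=value.
Preorder trace (stopping at first violation):
  at node 43 with bounds (-inf, +inf): OK
  at node 31 with bounds (-inf, 43): OK
  at node 34 with bounds (-inf, 31): VIOLATION
Node 34 violates its bound: not (-inf < 34 < 31).
Result: Not a valid BST


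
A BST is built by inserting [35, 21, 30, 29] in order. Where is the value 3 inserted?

Starting tree (level order): [35, 21, None, None, 30, 29]
Insertion path: 35 -> 21
Result: insert 3 as left child of 21
Final tree (level order): [35, 21, None, 3, 30, None, None, 29]


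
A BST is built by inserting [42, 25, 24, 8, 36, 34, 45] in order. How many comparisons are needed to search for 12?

Search path for 12: 42 -> 25 -> 24 -> 8
Found: False
Comparisons: 4


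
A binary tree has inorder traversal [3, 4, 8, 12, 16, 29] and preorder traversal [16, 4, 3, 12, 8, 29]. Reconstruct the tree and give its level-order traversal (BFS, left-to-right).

Inorder:  [3, 4, 8, 12, 16, 29]
Preorder: [16, 4, 3, 12, 8, 29]
Algorithm: preorder visits root first, so consume preorder in order;
for each root, split the current inorder slice at that value into
left-subtree inorder and right-subtree inorder, then recurse.
Recursive splits:
  root=16; inorder splits into left=[3, 4, 8, 12], right=[29]
  root=4; inorder splits into left=[3], right=[8, 12]
  root=3; inorder splits into left=[], right=[]
  root=12; inorder splits into left=[8], right=[]
  root=8; inorder splits into left=[], right=[]
  root=29; inorder splits into left=[], right=[]
Reconstructed level-order: [16, 4, 29, 3, 12, 8]


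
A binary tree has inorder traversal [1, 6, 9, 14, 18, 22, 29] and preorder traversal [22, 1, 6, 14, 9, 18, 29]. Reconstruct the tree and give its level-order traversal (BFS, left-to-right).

Inorder:  [1, 6, 9, 14, 18, 22, 29]
Preorder: [22, 1, 6, 14, 9, 18, 29]
Algorithm: preorder visits root first, so consume preorder in order;
for each root, split the current inorder slice at that value into
left-subtree inorder and right-subtree inorder, then recurse.
Recursive splits:
  root=22; inorder splits into left=[1, 6, 9, 14, 18], right=[29]
  root=1; inorder splits into left=[], right=[6, 9, 14, 18]
  root=6; inorder splits into left=[], right=[9, 14, 18]
  root=14; inorder splits into left=[9], right=[18]
  root=9; inorder splits into left=[], right=[]
  root=18; inorder splits into left=[], right=[]
  root=29; inorder splits into left=[], right=[]
Reconstructed level-order: [22, 1, 29, 6, 14, 9, 18]


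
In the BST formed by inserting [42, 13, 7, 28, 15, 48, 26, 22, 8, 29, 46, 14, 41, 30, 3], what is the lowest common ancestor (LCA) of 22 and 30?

Tree insertion order: [42, 13, 7, 28, 15, 48, 26, 22, 8, 29, 46, 14, 41, 30, 3]
Tree (level-order array): [42, 13, 48, 7, 28, 46, None, 3, 8, 15, 29, None, None, None, None, None, None, 14, 26, None, 41, None, None, 22, None, 30]
In a BST, the LCA of p=22, q=30 is the first node v on the
root-to-leaf path with p <= v <= q (go left if both < v, right if both > v).
Walk from root:
  at 42: both 22 and 30 < 42, go left
  at 13: both 22 and 30 > 13, go right
  at 28: 22 <= 28 <= 30, this is the LCA
LCA = 28


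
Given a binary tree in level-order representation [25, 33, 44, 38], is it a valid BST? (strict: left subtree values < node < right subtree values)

Level-order array: [25, 33, 44, 38]
Validate using subtree bounds (lo, hi): at each node, require lo < value < hi,
then recurse left with hi=value and right with lo=value.
Preorder trace (stopping at first violation):
  at node 25 with bounds (-inf, +inf): OK
  at node 33 with bounds (-inf, 25): VIOLATION
Node 33 violates its bound: not (-inf < 33 < 25).
Result: Not a valid BST


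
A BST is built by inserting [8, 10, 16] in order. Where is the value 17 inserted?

Starting tree (level order): [8, None, 10, None, 16]
Insertion path: 8 -> 10 -> 16
Result: insert 17 as right child of 16
Final tree (level order): [8, None, 10, None, 16, None, 17]


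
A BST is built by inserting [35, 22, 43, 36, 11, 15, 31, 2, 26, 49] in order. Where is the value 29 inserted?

Starting tree (level order): [35, 22, 43, 11, 31, 36, 49, 2, 15, 26]
Insertion path: 35 -> 22 -> 31 -> 26
Result: insert 29 as right child of 26
Final tree (level order): [35, 22, 43, 11, 31, 36, 49, 2, 15, 26, None, None, None, None, None, None, None, None, None, None, 29]


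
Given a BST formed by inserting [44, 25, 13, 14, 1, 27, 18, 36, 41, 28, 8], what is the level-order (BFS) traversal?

Tree insertion order: [44, 25, 13, 14, 1, 27, 18, 36, 41, 28, 8]
Tree (level-order array): [44, 25, None, 13, 27, 1, 14, None, 36, None, 8, None, 18, 28, 41]
BFS from the root, enqueuing left then right child of each popped node:
  queue [44] -> pop 44, enqueue [25], visited so far: [44]
  queue [25] -> pop 25, enqueue [13, 27], visited so far: [44, 25]
  queue [13, 27] -> pop 13, enqueue [1, 14], visited so far: [44, 25, 13]
  queue [27, 1, 14] -> pop 27, enqueue [36], visited so far: [44, 25, 13, 27]
  queue [1, 14, 36] -> pop 1, enqueue [8], visited so far: [44, 25, 13, 27, 1]
  queue [14, 36, 8] -> pop 14, enqueue [18], visited so far: [44, 25, 13, 27, 1, 14]
  queue [36, 8, 18] -> pop 36, enqueue [28, 41], visited so far: [44, 25, 13, 27, 1, 14, 36]
  queue [8, 18, 28, 41] -> pop 8, enqueue [none], visited so far: [44, 25, 13, 27, 1, 14, 36, 8]
  queue [18, 28, 41] -> pop 18, enqueue [none], visited so far: [44, 25, 13, 27, 1, 14, 36, 8, 18]
  queue [28, 41] -> pop 28, enqueue [none], visited so far: [44, 25, 13, 27, 1, 14, 36, 8, 18, 28]
  queue [41] -> pop 41, enqueue [none], visited so far: [44, 25, 13, 27, 1, 14, 36, 8, 18, 28, 41]
Result: [44, 25, 13, 27, 1, 14, 36, 8, 18, 28, 41]


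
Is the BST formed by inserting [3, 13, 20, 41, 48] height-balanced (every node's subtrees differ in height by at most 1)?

Tree (level-order array): [3, None, 13, None, 20, None, 41, None, 48]
Definition: a tree is height-balanced if, at every node, |h(left) - h(right)| <= 1 (empty subtree has height -1).
Bottom-up per-node check:
  node 48: h_left=-1, h_right=-1, diff=0 [OK], height=0
  node 41: h_left=-1, h_right=0, diff=1 [OK], height=1
  node 20: h_left=-1, h_right=1, diff=2 [FAIL (|-1-1|=2 > 1)], height=2
  node 13: h_left=-1, h_right=2, diff=3 [FAIL (|-1-2|=3 > 1)], height=3
  node 3: h_left=-1, h_right=3, diff=4 [FAIL (|-1-3|=4 > 1)], height=4
Node 20 violates the condition: |-1 - 1| = 2 > 1.
Result: Not balanced


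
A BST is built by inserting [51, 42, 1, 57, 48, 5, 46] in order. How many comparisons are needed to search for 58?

Search path for 58: 51 -> 57
Found: False
Comparisons: 2


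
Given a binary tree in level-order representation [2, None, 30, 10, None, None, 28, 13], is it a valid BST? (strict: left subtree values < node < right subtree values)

Level-order array: [2, None, 30, 10, None, None, 28, 13]
Validate using subtree bounds (lo, hi): at each node, require lo < value < hi,
then recurse left with hi=value and right with lo=value.
Preorder trace (stopping at first violation):
  at node 2 with bounds (-inf, +inf): OK
  at node 30 with bounds (2, +inf): OK
  at node 10 with bounds (2, 30): OK
  at node 28 with bounds (10, 30): OK
  at node 13 with bounds (10, 28): OK
No violation found at any node.
Result: Valid BST


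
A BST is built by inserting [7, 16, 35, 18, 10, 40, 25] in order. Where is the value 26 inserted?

Starting tree (level order): [7, None, 16, 10, 35, None, None, 18, 40, None, 25]
Insertion path: 7 -> 16 -> 35 -> 18 -> 25
Result: insert 26 as right child of 25
Final tree (level order): [7, None, 16, 10, 35, None, None, 18, 40, None, 25, None, None, None, 26]


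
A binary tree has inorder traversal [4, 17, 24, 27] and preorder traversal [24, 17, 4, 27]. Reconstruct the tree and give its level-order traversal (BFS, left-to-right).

Inorder:  [4, 17, 24, 27]
Preorder: [24, 17, 4, 27]
Algorithm: preorder visits root first, so consume preorder in order;
for each root, split the current inorder slice at that value into
left-subtree inorder and right-subtree inorder, then recurse.
Recursive splits:
  root=24; inorder splits into left=[4, 17], right=[27]
  root=17; inorder splits into left=[4], right=[]
  root=4; inorder splits into left=[], right=[]
  root=27; inorder splits into left=[], right=[]
Reconstructed level-order: [24, 17, 27, 4]


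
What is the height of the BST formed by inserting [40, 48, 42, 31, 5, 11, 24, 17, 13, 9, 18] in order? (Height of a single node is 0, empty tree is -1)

Insertion order: [40, 48, 42, 31, 5, 11, 24, 17, 13, 9, 18]
Tree (level-order array): [40, 31, 48, 5, None, 42, None, None, 11, None, None, 9, 24, None, None, 17, None, 13, 18]
Compute height bottom-up (empty subtree = -1):
  height(9) = 1 + max(-1, -1) = 0
  height(13) = 1 + max(-1, -1) = 0
  height(18) = 1 + max(-1, -1) = 0
  height(17) = 1 + max(0, 0) = 1
  height(24) = 1 + max(1, -1) = 2
  height(11) = 1 + max(0, 2) = 3
  height(5) = 1 + max(-1, 3) = 4
  height(31) = 1 + max(4, -1) = 5
  height(42) = 1 + max(-1, -1) = 0
  height(48) = 1 + max(0, -1) = 1
  height(40) = 1 + max(5, 1) = 6
Height = 6


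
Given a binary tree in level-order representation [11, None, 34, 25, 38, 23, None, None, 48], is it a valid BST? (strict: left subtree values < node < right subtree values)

Level-order array: [11, None, 34, 25, 38, 23, None, None, 48]
Validate using subtree bounds (lo, hi): at each node, require lo < value < hi,
then recurse left with hi=value and right with lo=value.
Preorder trace (stopping at first violation):
  at node 11 with bounds (-inf, +inf): OK
  at node 34 with bounds (11, +inf): OK
  at node 25 with bounds (11, 34): OK
  at node 23 with bounds (11, 25): OK
  at node 38 with bounds (34, +inf): OK
  at node 48 with bounds (38, +inf): OK
No violation found at any node.
Result: Valid BST


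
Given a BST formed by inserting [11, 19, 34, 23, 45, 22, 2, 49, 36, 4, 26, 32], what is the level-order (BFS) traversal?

Tree insertion order: [11, 19, 34, 23, 45, 22, 2, 49, 36, 4, 26, 32]
Tree (level-order array): [11, 2, 19, None, 4, None, 34, None, None, 23, 45, 22, 26, 36, 49, None, None, None, 32]
BFS from the root, enqueuing left then right child of each popped node:
  queue [11] -> pop 11, enqueue [2, 19], visited so far: [11]
  queue [2, 19] -> pop 2, enqueue [4], visited so far: [11, 2]
  queue [19, 4] -> pop 19, enqueue [34], visited so far: [11, 2, 19]
  queue [4, 34] -> pop 4, enqueue [none], visited so far: [11, 2, 19, 4]
  queue [34] -> pop 34, enqueue [23, 45], visited so far: [11, 2, 19, 4, 34]
  queue [23, 45] -> pop 23, enqueue [22, 26], visited so far: [11, 2, 19, 4, 34, 23]
  queue [45, 22, 26] -> pop 45, enqueue [36, 49], visited so far: [11, 2, 19, 4, 34, 23, 45]
  queue [22, 26, 36, 49] -> pop 22, enqueue [none], visited so far: [11, 2, 19, 4, 34, 23, 45, 22]
  queue [26, 36, 49] -> pop 26, enqueue [32], visited so far: [11, 2, 19, 4, 34, 23, 45, 22, 26]
  queue [36, 49, 32] -> pop 36, enqueue [none], visited so far: [11, 2, 19, 4, 34, 23, 45, 22, 26, 36]
  queue [49, 32] -> pop 49, enqueue [none], visited so far: [11, 2, 19, 4, 34, 23, 45, 22, 26, 36, 49]
  queue [32] -> pop 32, enqueue [none], visited so far: [11, 2, 19, 4, 34, 23, 45, 22, 26, 36, 49, 32]
Result: [11, 2, 19, 4, 34, 23, 45, 22, 26, 36, 49, 32]


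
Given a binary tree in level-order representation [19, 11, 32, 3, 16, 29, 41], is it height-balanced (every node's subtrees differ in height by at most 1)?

Tree (level-order array): [19, 11, 32, 3, 16, 29, 41]
Definition: a tree is height-balanced if, at every node, |h(left) - h(right)| <= 1 (empty subtree has height -1).
Bottom-up per-node check:
  node 3: h_left=-1, h_right=-1, diff=0 [OK], height=0
  node 16: h_left=-1, h_right=-1, diff=0 [OK], height=0
  node 11: h_left=0, h_right=0, diff=0 [OK], height=1
  node 29: h_left=-1, h_right=-1, diff=0 [OK], height=0
  node 41: h_left=-1, h_right=-1, diff=0 [OK], height=0
  node 32: h_left=0, h_right=0, diff=0 [OK], height=1
  node 19: h_left=1, h_right=1, diff=0 [OK], height=2
All nodes satisfy the balance condition.
Result: Balanced


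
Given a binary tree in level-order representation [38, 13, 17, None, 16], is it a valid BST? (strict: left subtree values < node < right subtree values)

Level-order array: [38, 13, 17, None, 16]
Validate using subtree bounds (lo, hi): at each node, require lo < value < hi,
then recurse left with hi=value and right with lo=value.
Preorder trace (stopping at first violation):
  at node 38 with bounds (-inf, +inf): OK
  at node 13 with bounds (-inf, 38): OK
  at node 16 with bounds (13, 38): OK
  at node 17 with bounds (38, +inf): VIOLATION
Node 17 violates its bound: not (38 < 17 < +inf).
Result: Not a valid BST


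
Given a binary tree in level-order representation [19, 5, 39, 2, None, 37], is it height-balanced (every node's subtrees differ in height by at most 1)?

Tree (level-order array): [19, 5, 39, 2, None, 37]
Definition: a tree is height-balanced if, at every node, |h(left) - h(right)| <= 1 (empty subtree has height -1).
Bottom-up per-node check:
  node 2: h_left=-1, h_right=-1, diff=0 [OK], height=0
  node 5: h_left=0, h_right=-1, diff=1 [OK], height=1
  node 37: h_left=-1, h_right=-1, diff=0 [OK], height=0
  node 39: h_left=0, h_right=-1, diff=1 [OK], height=1
  node 19: h_left=1, h_right=1, diff=0 [OK], height=2
All nodes satisfy the balance condition.
Result: Balanced


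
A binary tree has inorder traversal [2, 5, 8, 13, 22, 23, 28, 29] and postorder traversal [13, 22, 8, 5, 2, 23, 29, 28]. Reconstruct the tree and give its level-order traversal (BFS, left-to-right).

Inorder:   [2, 5, 8, 13, 22, 23, 28, 29]
Postorder: [13, 22, 8, 5, 2, 23, 29, 28]
Algorithm: postorder visits root last, so walk postorder right-to-left;
each value is the root of the current inorder slice — split it at that
value, recurse on the right subtree first, then the left.
Recursive splits:
  root=28; inorder splits into left=[2, 5, 8, 13, 22, 23], right=[29]
  root=29; inorder splits into left=[], right=[]
  root=23; inorder splits into left=[2, 5, 8, 13, 22], right=[]
  root=2; inorder splits into left=[], right=[5, 8, 13, 22]
  root=5; inorder splits into left=[], right=[8, 13, 22]
  root=8; inorder splits into left=[], right=[13, 22]
  root=22; inorder splits into left=[13], right=[]
  root=13; inorder splits into left=[], right=[]
Reconstructed level-order: [28, 23, 29, 2, 5, 8, 22, 13]


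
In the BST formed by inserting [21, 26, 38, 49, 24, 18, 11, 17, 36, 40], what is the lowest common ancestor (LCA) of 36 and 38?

Tree insertion order: [21, 26, 38, 49, 24, 18, 11, 17, 36, 40]
Tree (level-order array): [21, 18, 26, 11, None, 24, 38, None, 17, None, None, 36, 49, None, None, None, None, 40]
In a BST, the LCA of p=36, q=38 is the first node v on the
root-to-leaf path with p <= v <= q (go left if both < v, right if both > v).
Walk from root:
  at 21: both 36 and 38 > 21, go right
  at 26: both 36 and 38 > 26, go right
  at 38: 36 <= 38 <= 38, this is the LCA
LCA = 38


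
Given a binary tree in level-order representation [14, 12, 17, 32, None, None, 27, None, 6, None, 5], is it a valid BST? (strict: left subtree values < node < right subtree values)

Level-order array: [14, 12, 17, 32, None, None, 27, None, 6, None, 5]
Validate using subtree bounds (lo, hi): at each node, require lo < value < hi,
then recurse left with hi=value and right with lo=value.
Preorder trace (stopping at first violation):
  at node 14 with bounds (-inf, +inf): OK
  at node 12 with bounds (-inf, 14): OK
  at node 32 with bounds (-inf, 12): VIOLATION
Node 32 violates its bound: not (-inf < 32 < 12).
Result: Not a valid BST


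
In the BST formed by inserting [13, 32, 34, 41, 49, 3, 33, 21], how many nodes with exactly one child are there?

Tree built from: [13, 32, 34, 41, 49, 3, 33, 21]
Tree (level-order array): [13, 3, 32, None, None, 21, 34, None, None, 33, 41, None, None, None, 49]
Rule: These are nodes with exactly 1 non-null child.
Per-node child counts:
  node 13: 2 child(ren)
  node 3: 0 child(ren)
  node 32: 2 child(ren)
  node 21: 0 child(ren)
  node 34: 2 child(ren)
  node 33: 0 child(ren)
  node 41: 1 child(ren)
  node 49: 0 child(ren)
Matching nodes: [41]
Count of nodes with exactly one child: 1


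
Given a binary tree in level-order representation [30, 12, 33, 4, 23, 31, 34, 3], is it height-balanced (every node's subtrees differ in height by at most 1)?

Tree (level-order array): [30, 12, 33, 4, 23, 31, 34, 3]
Definition: a tree is height-balanced if, at every node, |h(left) - h(right)| <= 1 (empty subtree has height -1).
Bottom-up per-node check:
  node 3: h_left=-1, h_right=-1, diff=0 [OK], height=0
  node 4: h_left=0, h_right=-1, diff=1 [OK], height=1
  node 23: h_left=-1, h_right=-1, diff=0 [OK], height=0
  node 12: h_left=1, h_right=0, diff=1 [OK], height=2
  node 31: h_left=-1, h_right=-1, diff=0 [OK], height=0
  node 34: h_left=-1, h_right=-1, diff=0 [OK], height=0
  node 33: h_left=0, h_right=0, diff=0 [OK], height=1
  node 30: h_left=2, h_right=1, diff=1 [OK], height=3
All nodes satisfy the balance condition.
Result: Balanced


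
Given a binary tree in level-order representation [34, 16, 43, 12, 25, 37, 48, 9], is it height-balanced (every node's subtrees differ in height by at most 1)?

Tree (level-order array): [34, 16, 43, 12, 25, 37, 48, 9]
Definition: a tree is height-balanced if, at every node, |h(left) - h(right)| <= 1 (empty subtree has height -1).
Bottom-up per-node check:
  node 9: h_left=-1, h_right=-1, diff=0 [OK], height=0
  node 12: h_left=0, h_right=-1, diff=1 [OK], height=1
  node 25: h_left=-1, h_right=-1, diff=0 [OK], height=0
  node 16: h_left=1, h_right=0, diff=1 [OK], height=2
  node 37: h_left=-1, h_right=-1, diff=0 [OK], height=0
  node 48: h_left=-1, h_right=-1, diff=0 [OK], height=0
  node 43: h_left=0, h_right=0, diff=0 [OK], height=1
  node 34: h_left=2, h_right=1, diff=1 [OK], height=3
All nodes satisfy the balance condition.
Result: Balanced


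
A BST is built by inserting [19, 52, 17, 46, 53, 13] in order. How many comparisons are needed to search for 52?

Search path for 52: 19 -> 52
Found: True
Comparisons: 2


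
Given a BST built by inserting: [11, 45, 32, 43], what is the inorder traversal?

Tree insertion order: [11, 45, 32, 43]
Tree (level-order array): [11, None, 45, 32, None, None, 43]
Inorder traversal: [11, 32, 43, 45]


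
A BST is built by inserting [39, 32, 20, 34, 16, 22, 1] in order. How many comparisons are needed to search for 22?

Search path for 22: 39 -> 32 -> 20 -> 22
Found: True
Comparisons: 4


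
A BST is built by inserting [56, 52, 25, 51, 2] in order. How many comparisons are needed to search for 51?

Search path for 51: 56 -> 52 -> 25 -> 51
Found: True
Comparisons: 4


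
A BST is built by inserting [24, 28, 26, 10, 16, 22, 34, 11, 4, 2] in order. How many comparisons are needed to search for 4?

Search path for 4: 24 -> 10 -> 4
Found: True
Comparisons: 3


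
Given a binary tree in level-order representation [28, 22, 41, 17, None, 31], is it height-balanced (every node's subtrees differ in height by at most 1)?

Tree (level-order array): [28, 22, 41, 17, None, 31]
Definition: a tree is height-balanced if, at every node, |h(left) - h(right)| <= 1 (empty subtree has height -1).
Bottom-up per-node check:
  node 17: h_left=-1, h_right=-1, diff=0 [OK], height=0
  node 22: h_left=0, h_right=-1, diff=1 [OK], height=1
  node 31: h_left=-1, h_right=-1, diff=0 [OK], height=0
  node 41: h_left=0, h_right=-1, diff=1 [OK], height=1
  node 28: h_left=1, h_right=1, diff=0 [OK], height=2
All nodes satisfy the balance condition.
Result: Balanced


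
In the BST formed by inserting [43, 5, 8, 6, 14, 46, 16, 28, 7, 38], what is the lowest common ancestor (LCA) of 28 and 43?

Tree insertion order: [43, 5, 8, 6, 14, 46, 16, 28, 7, 38]
Tree (level-order array): [43, 5, 46, None, 8, None, None, 6, 14, None, 7, None, 16, None, None, None, 28, None, 38]
In a BST, the LCA of p=28, q=43 is the first node v on the
root-to-leaf path with p <= v <= q (go left if both < v, right if both > v).
Walk from root:
  at 43: 28 <= 43 <= 43, this is the LCA
LCA = 43


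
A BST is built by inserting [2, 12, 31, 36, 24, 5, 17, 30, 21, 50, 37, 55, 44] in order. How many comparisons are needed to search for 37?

Search path for 37: 2 -> 12 -> 31 -> 36 -> 50 -> 37
Found: True
Comparisons: 6


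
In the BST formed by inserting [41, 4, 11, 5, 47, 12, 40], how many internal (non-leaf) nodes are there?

Tree built from: [41, 4, 11, 5, 47, 12, 40]
Tree (level-order array): [41, 4, 47, None, 11, None, None, 5, 12, None, None, None, 40]
Rule: An internal node has at least one child.
Per-node child counts:
  node 41: 2 child(ren)
  node 4: 1 child(ren)
  node 11: 2 child(ren)
  node 5: 0 child(ren)
  node 12: 1 child(ren)
  node 40: 0 child(ren)
  node 47: 0 child(ren)
Matching nodes: [41, 4, 11, 12]
Count of internal (non-leaf) nodes: 4


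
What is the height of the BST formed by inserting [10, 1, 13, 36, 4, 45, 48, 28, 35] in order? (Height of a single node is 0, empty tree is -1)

Insertion order: [10, 1, 13, 36, 4, 45, 48, 28, 35]
Tree (level-order array): [10, 1, 13, None, 4, None, 36, None, None, 28, 45, None, 35, None, 48]
Compute height bottom-up (empty subtree = -1):
  height(4) = 1 + max(-1, -1) = 0
  height(1) = 1 + max(-1, 0) = 1
  height(35) = 1 + max(-1, -1) = 0
  height(28) = 1 + max(-1, 0) = 1
  height(48) = 1 + max(-1, -1) = 0
  height(45) = 1 + max(-1, 0) = 1
  height(36) = 1 + max(1, 1) = 2
  height(13) = 1 + max(-1, 2) = 3
  height(10) = 1 + max(1, 3) = 4
Height = 4


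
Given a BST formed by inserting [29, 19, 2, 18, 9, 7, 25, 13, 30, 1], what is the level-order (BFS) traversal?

Tree insertion order: [29, 19, 2, 18, 9, 7, 25, 13, 30, 1]
Tree (level-order array): [29, 19, 30, 2, 25, None, None, 1, 18, None, None, None, None, 9, None, 7, 13]
BFS from the root, enqueuing left then right child of each popped node:
  queue [29] -> pop 29, enqueue [19, 30], visited so far: [29]
  queue [19, 30] -> pop 19, enqueue [2, 25], visited so far: [29, 19]
  queue [30, 2, 25] -> pop 30, enqueue [none], visited so far: [29, 19, 30]
  queue [2, 25] -> pop 2, enqueue [1, 18], visited so far: [29, 19, 30, 2]
  queue [25, 1, 18] -> pop 25, enqueue [none], visited so far: [29, 19, 30, 2, 25]
  queue [1, 18] -> pop 1, enqueue [none], visited so far: [29, 19, 30, 2, 25, 1]
  queue [18] -> pop 18, enqueue [9], visited so far: [29, 19, 30, 2, 25, 1, 18]
  queue [9] -> pop 9, enqueue [7, 13], visited so far: [29, 19, 30, 2, 25, 1, 18, 9]
  queue [7, 13] -> pop 7, enqueue [none], visited so far: [29, 19, 30, 2, 25, 1, 18, 9, 7]
  queue [13] -> pop 13, enqueue [none], visited so far: [29, 19, 30, 2, 25, 1, 18, 9, 7, 13]
Result: [29, 19, 30, 2, 25, 1, 18, 9, 7, 13]


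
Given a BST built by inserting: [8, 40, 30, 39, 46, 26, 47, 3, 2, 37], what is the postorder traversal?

Tree insertion order: [8, 40, 30, 39, 46, 26, 47, 3, 2, 37]
Tree (level-order array): [8, 3, 40, 2, None, 30, 46, None, None, 26, 39, None, 47, None, None, 37]
Postorder traversal: [2, 3, 26, 37, 39, 30, 47, 46, 40, 8]


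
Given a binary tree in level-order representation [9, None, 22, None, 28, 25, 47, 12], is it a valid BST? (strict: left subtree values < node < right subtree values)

Level-order array: [9, None, 22, None, 28, 25, 47, 12]
Validate using subtree bounds (lo, hi): at each node, require lo < value < hi,
then recurse left with hi=value and right with lo=value.
Preorder trace (stopping at first violation):
  at node 9 with bounds (-inf, +inf): OK
  at node 22 with bounds (9, +inf): OK
  at node 28 with bounds (22, +inf): OK
  at node 25 with bounds (22, 28): OK
  at node 12 with bounds (22, 25): VIOLATION
Node 12 violates its bound: not (22 < 12 < 25).
Result: Not a valid BST


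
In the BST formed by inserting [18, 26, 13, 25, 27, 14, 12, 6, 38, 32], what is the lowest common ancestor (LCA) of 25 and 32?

Tree insertion order: [18, 26, 13, 25, 27, 14, 12, 6, 38, 32]
Tree (level-order array): [18, 13, 26, 12, 14, 25, 27, 6, None, None, None, None, None, None, 38, None, None, 32]
In a BST, the LCA of p=25, q=32 is the first node v on the
root-to-leaf path with p <= v <= q (go left if both < v, right if both > v).
Walk from root:
  at 18: both 25 and 32 > 18, go right
  at 26: 25 <= 26 <= 32, this is the LCA
LCA = 26


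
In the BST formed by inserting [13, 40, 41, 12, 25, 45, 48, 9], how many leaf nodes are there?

Tree built from: [13, 40, 41, 12, 25, 45, 48, 9]
Tree (level-order array): [13, 12, 40, 9, None, 25, 41, None, None, None, None, None, 45, None, 48]
Rule: A leaf has 0 children.
Per-node child counts:
  node 13: 2 child(ren)
  node 12: 1 child(ren)
  node 9: 0 child(ren)
  node 40: 2 child(ren)
  node 25: 0 child(ren)
  node 41: 1 child(ren)
  node 45: 1 child(ren)
  node 48: 0 child(ren)
Matching nodes: [9, 25, 48]
Count of leaf nodes: 3


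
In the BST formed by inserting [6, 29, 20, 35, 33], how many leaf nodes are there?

Tree built from: [6, 29, 20, 35, 33]
Tree (level-order array): [6, None, 29, 20, 35, None, None, 33]
Rule: A leaf has 0 children.
Per-node child counts:
  node 6: 1 child(ren)
  node 29: 2 child(ren)
  node 20: 0 child(ren)
  node 35: 1 child(ren)
  node 33: 0 child(ren)
Matching nodes: [20, 33]
Count of leaf nodes: 2


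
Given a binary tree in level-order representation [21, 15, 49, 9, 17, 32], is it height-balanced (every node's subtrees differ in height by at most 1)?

Tree (level-order array): [21, 15, 49, 9, 17, 32]
Definition: a tree is height-balanced if, at every node, |h(left) - h(right)| <= 1 (empty subtree has height -1).
Bottom-up per-node check:
  node 9: h_left=-1, h_right=-1, diff=0 [OK], height=0
  node 17: h_left=-1, h_right=-1, diff=0 [OK], height=0
  node 15: h_left=0, h_right=0, diff=0 [OK], height=1
  node 32: h_left=-1, h_right=-1, diff=0 [OK], height=0
  node 49: h_left=0, h_right=-1, diff=1 [OK], height=1
  node 21: h_left=1, h_right=1, diff=0 [OK], height=2
All nodes satisfy the balance condition.
Result: Balanced


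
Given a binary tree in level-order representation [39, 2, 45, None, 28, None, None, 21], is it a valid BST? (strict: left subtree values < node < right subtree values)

Level-order array: [39, 2, 45, None, 28, None, None, 21]
Validate using subtree bounds (lo, hi): at each node, require lo < value < hi,
then recurse left with hi=value and right with lo=value.
Preorder trace (stopping at first violation):
  at node 39 with bounds (-inf, +inf): OK
  at node 2 with bounds (-inf, 39): OK
  at node 28 with bounds (2, 39): OK
  at node 21 with bounds (2, 28): OK
  at node 45 with bounds (39, +inf): OK
No violation found at any node.
Result: Valid BST


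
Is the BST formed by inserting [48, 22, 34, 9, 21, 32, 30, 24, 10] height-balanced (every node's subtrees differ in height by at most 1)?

Tree (level-order array): [48, 22, None, 9, 34, None, 21, 32, None, 10, None, 30, None, None, None, 24]
Definition: a tree is height-balanced if, at every node, |h(left) - h(right)| <= 1 (empty subtree has height -1).
Bottom-up per-node check:
  node 10: h_left=-1, h_right=-1, diff=0 [OK], height=0
  node 21: h_left=0, h_right=-1, diff=1 [OK], height=1
  node 9: h_left=-1, h_right=1, diff=2 [FAIL (|-1-1|=2 > 1)], height=2
  node 24: h_left=-1, h_right=-1, diff=0 [OK], height=0
  node 30: h_left=0, h_right=-1, diff=1 [OK], height=1
  node 32: h_left=1, h_right=-1, diff=2 [FAIL (|1--1|=2 > 1)], height=2
  node 34: h_left=2, h_right=-1, diff=3 [FAIL (|2--1|=3 > 1)], height=3
  node 22: h_left=2, h_right=3, diff=1 [OK], height=4
  node 48: h_left=4, h_right=-1, diff=5 [FAIL (|4--1|=5 > 1)], height=5
Node 9 violates the condition: |-1 - 1| = 2 > 1.
Result: Not balanced


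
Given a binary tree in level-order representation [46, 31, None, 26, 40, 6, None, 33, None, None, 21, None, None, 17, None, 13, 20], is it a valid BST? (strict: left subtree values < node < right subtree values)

Level-order array: [46, 31, None, 26, 40, 6, None, 33, None, None, 21, None, None, 17, None, 13, 20]
Validate using subtree bounds (lo, hi): at each node, require lo < value < hi,
then recurse left with hi=value and right with lo=value.
Preorder trace (stopping at first violation):
  at node 46 with bounds (-inf, +inf): OK
  at node 31 with bounds (-inf, 46): OK
  at node 26 with bounds (-inf, 31): OK
  at node 6 with bounds (-inf, 26): OK
  at node 21 with bounds (6, 26): OK
  at node 17 with bounds (6, 21): OK
  at node 13 with bounds (6, 17): OK
  at node 20 with bounds (17, 21): OK
  at node 40 with bounds (31, 46): OK
  at node 33 with bounds (31, 40): OK
No violation found at any node.
Result: Valid BST


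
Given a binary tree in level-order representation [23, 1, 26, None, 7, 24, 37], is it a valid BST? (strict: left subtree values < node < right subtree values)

Level-order array: [23, 1, 26, None, 7, 24, 37]
Validate using subtree bounds (lo, hi): at each node, require lo < value < hi,
then recurse left with hi=value and right with lo=value.
Preorder trace (stopping at first violation):
  at node 23 with bounds (-inf, +inf): OK
  at node 1 with bounds (-inf, 23): OK
  at node 7 with bounds (1, 23): OK
  at node 26 with bounds (23, +inf): OK
  at node 24 with bounds (23, 26): OK
  at node 37 with bounds (26, +inf): OK
No violation found at any node.
Result: Valid BST


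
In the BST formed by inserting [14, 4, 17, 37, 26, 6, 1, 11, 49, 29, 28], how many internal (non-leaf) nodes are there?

Tree built from: [14, 4, 17, 37, 26, 6, 1, 11, 49, 29, 28]
Tree (level-order array): [14, 4, 17, 1, 6, None, 37, None, None, None, 11, 26, 49, None, None, None, 29, None, None, 28]
Rule: An internal node has at least one child.
Per-node child counts:
  node 14: 2 child(ren)
  node 4: 2 child(ren)
  node 1: 0 child(ren)
  node 6: 1 child(ren)
  node 11: 0 child(ren)
  node 17: 1 child(ren)
  node 37: 2 child(ren)
  node 26: 1 child(ren)
  node 29: 1 child(ren)
  node 28: 0 child(ren)
  node 49: 0 child(ren)
Matching nodes: [14, 4, 6, 17, 37, 26, 29]
Count of internal (non-leaf) nodes: 7


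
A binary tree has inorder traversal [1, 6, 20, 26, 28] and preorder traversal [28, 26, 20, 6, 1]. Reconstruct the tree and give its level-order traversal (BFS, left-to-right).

Inorder:  [1, 6, 20, 26, 28]
Preorder: [28, 26, 20, 6, 1]
Algorithm: preorder visits root first, so consume preorder in order;
for each root, split the current inorder slice at that value into
left-subtree inorder and right-subtree inorder, then recurse.
Recursive splits:
  root=28; inorder splits into left=[1, 6, 20, 26], right=[]
  root=26; inorder splits into left=[1, 6, 20], right=[]
  root=20; inorder splits into left=[1, 6], right=[]
  root=6; inorder splits into left=[1], right=[]
  root=1; inorder splits into left=[], right=[]
Reconstructed level-order: [28, 26, 20, 6, 1]


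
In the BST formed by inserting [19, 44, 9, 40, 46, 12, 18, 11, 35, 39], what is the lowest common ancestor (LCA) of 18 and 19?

Tree insertion order: [19, 44, 9, 40, 46, 12, 18, 11, 35, 39]
Tree (level-order array): [19, 9, 44, None, 12, 40, 46, 11, 18, 35, None, None, None, None, None, None, None, None, 39]
In a BST, the LCA of p=18, q=19 is the first node v on the
root-to-leaf path with p <= v <= q (go left if both < v, right if both > v).
Walk from root:
  at 19: 18 <= 19 <= 19, this is the LCA
LCA = 19


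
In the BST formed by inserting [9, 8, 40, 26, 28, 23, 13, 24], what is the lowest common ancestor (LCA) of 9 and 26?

Tree insertion order: [9, 8, 40, 26, 28, 23, 13, 24]
Tree (level-order array): [9, 8, 40, None, None, 26, None, 23, 28, 13, 24]
In a BST, the LCA of p=9, q=26 is the first node v on the
root-to-leaf path with p <= v <= q (go left if both < v, right if both > v).
Walk from root:
  at 9: 9 <= 9 <= 26, this is the LCA
LCA = 9


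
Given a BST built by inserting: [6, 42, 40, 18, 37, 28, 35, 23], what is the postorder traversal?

Tree insertion order: [6, 42, 40, 18, 37, 28, 35, 23]
Tree (level-order array): [6, None, 42, 40, None, 18, None, None, 37, 28, None, 23, 35]
Postorder traversal: [23, 35, 28, 37, 18, 40, 42, 6]


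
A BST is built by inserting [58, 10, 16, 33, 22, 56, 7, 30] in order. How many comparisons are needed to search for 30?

Search path for 30: 58 -> 10 -> 16 -> 33 -> 22 -> 30
Found: True
Comparisons: 6


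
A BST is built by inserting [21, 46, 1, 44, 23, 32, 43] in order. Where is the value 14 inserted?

Starting tree (level order): [21, 1, 46, None, None, 44, None, 23, None, None, 32, None, 43]
Insertion path: 21 -> 1
Result: insert 14 as right child of 1
Final tree (level order): [21, 1, 46, None, 14, 44, None, None, None, 23, None, None, 32, None, 43]


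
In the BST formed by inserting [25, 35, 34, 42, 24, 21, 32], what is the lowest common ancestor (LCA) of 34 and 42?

Tree insertion order: [25, 35, 34, 42, 24, 21, 32]
Tree (level-order array): [25, 24, 35, 21, None, 34, 42, None, None, 32]
In a BST, the LCA of p=34, q=42 is the first node v on the
root-to-leaf path with p <= v <= q (go left if both < v, right if both > v).
Walk from root:
  at 25: both 34 and 42 > 25, go right
  at 35: 34 <= 35 <= 42, this is the LCA
LCA = 35


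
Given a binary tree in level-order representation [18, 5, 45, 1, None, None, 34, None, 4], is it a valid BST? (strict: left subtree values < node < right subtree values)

Level-order array: [18, 5, 45, 1, None, None, 34, None, 4]
Validate using subtree bounds (lo, hi): at each node, require lo < value < hi,
then recurse left with hi=value and right with lo=value.
Preorder trace (stopping at first violation):
  at node 18 with bounds (-inf, +inf): OK
  at node 5 with bounds (-inf, 18): OK
  at node 1 with bounds (-inf, 5): OK
  at node 4 with bounds (1, 5): OK
  at node 45 with bounds (18, +inf): OK
  at node 34 with bounds (45, +inf): VIOLATION
Node 34 violates its bound: not (45 < 34 < +inf).
Result: Not a valid BST
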